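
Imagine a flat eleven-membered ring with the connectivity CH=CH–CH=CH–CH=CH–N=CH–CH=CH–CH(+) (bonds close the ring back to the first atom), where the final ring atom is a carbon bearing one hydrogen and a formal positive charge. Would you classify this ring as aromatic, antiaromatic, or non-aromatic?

All ring atoms are sp² and supply a p orbital to the ring (every atom in a ring double bond is sp² and brings one electron to the p orbital; each =N– nitrogen is pyridine-type (lone pair in the sp² plane, one electron in the p orbital); the carbocation has an empty p orbital); the conjugation is uninterrupted.
Adding the contributions, 5 × 2 = 10 from the double-bond units + 0 from the CH(+) atom = 10.
Since 10 = 4·2 + 2, the ring meets the 4n+2 criterion.

Aromatic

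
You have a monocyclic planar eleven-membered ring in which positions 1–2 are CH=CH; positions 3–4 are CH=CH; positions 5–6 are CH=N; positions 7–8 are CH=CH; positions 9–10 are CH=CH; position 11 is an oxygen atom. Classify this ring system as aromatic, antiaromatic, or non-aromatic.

Antiaromatic

The p orbitals form a continuous loop: each doubly-bonded ring atom is sp² with one p-orbital electron; each =N– nitrogen is pyridine-type (lone pair in the sp² plane, one electron in the p orbital); the oxygen donates one lone pair from its p orbital. The ring is fully conjugated.
Adding the contributions, 5 × 2 = 10 from the double-bond units + 2 from the O atom = 12.
With 12 = 4·3 π electrons, Hückel's rule classifies the planar ring as antiaromatic.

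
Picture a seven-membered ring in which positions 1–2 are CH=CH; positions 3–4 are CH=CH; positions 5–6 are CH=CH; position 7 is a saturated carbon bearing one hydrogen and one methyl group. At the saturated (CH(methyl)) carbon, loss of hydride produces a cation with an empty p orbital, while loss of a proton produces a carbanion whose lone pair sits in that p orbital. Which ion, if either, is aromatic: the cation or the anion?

The cation

Once that carbon is sp², every ring atom has a p orbital and both ions are fully conjugated.
Cation: 3 × 2 + 0 = 6 π electrons → 4(1)+2, aromatic.
Anion: 3 × 2 + 2 = 8 π electrons → 4(2), antiaromatic.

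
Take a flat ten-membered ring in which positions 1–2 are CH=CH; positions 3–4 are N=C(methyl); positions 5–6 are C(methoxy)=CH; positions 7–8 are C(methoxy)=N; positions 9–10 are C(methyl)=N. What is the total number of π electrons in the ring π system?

10

Check conjugation: the double-bond atoms are sp², each contributing one p electron; the doubly-bonded nitrogens are pyridine-type — their lone pairs lie in the ring plane, leaving one electron in the p orbital — every position has a p orbital, so the cyclic π system is continuous.
Counting π electrons: 5 × 2 = 10 from the 5 double-bond units.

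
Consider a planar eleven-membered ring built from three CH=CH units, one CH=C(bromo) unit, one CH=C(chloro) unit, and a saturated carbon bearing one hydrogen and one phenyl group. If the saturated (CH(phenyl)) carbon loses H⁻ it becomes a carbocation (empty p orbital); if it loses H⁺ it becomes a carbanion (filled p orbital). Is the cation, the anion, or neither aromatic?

The cation

Both ions have a continuous loop of p orbitals — each ring atom is sp².
Cation: 5 × 2 + 0 = 10 π electrons → 4(2)+2, aromatic.
Anion: 5 × 2 + 2 = 12 π electrons → 4(3), antiaromatic.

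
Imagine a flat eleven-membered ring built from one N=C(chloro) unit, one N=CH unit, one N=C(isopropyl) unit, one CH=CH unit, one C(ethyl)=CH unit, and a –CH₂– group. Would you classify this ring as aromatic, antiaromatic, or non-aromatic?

Non-aromatic

At the CH2 position, the tetrahedral CH₂ carbon is sp³ and has no p orbital in the ring π system; the ring's p-orbital overlap is broken there.
Hückel's rule only applies to fully conjugated rings, so this one is simply non-aromatic.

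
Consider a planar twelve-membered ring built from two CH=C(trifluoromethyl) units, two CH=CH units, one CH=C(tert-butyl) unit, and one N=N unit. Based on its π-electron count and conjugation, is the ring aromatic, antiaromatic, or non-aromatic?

Antiaromatic

Every ring atom contributes a p orbital perpendicular to the ring (the double-bond atoms are sp², each contributing one p electron; the doubly-bonded nitrogens are pyridine-type — their lone pairs lie in the ring plane, leaving one electron in the p orbital), so the π system is cyclic and fully conjugated.
Tallying contributions gives 6 × 2 = 12 from the 6 double-bond units.
12 is a 4n count (n = 3), so the planar conjugated ring is antiaromatic.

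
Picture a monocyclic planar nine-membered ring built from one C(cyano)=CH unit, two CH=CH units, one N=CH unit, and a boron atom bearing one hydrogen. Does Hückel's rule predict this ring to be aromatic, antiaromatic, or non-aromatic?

Every ring atom contributes a p orbital perpendicular to the ring (the double-bond atoms are sp², each contributing one p electron; each =N– nitrogen is pyridine-type (lone pair in the sp² plane, one electron in the p orbital); the boron has an empty p orbital), so the π system is cyclic and fully conjugated.
π-electron count: 4 × 2 = 8 from the double-bond units + 0 from the BH atom = 8.
8 is a 4n count (n = 2), so the planar conjugated ring is antiaromatic.

Antiaromatic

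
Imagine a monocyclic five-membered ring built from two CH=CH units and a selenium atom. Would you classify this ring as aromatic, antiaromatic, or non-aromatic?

Aromatic

The p orbitals form a continuous loop: every atom in a ring double bond is sp² and brings one electron to the p orbital; the selenium donates one lone pair from its p orbital. The ring is fully conjugated.
Counting π electrons: 2 × 2 = 4 from the double-bond units + 2 from the Se atom = 6.
With 6 π electrons (n = 1), the Hückel 4n+2 condition holds.
(The species described is selenophene.)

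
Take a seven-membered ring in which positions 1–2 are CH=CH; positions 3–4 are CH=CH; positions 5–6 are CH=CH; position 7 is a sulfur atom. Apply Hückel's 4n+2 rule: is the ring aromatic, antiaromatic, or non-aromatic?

Every ring atom contributes a p orbital perpendicular to the ring (every atom in a ring double bond is sp² and brings one electron to the p orbital; the sulfur donates one lone pair from its p orbital), so the π system is cyclic and fully conjugated.
Counting π electrons: 3 × 2 = 6 from the double-bond units + 2 from the S atom = 8.
A 4n π count (8, n = 2) in a planar conjugated ring means antiaromatic.

Antiaromatic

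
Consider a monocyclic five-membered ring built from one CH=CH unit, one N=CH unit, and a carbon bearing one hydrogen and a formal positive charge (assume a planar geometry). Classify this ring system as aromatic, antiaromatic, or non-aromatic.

Every ring atom contributes a p orbital perpendicular to the ring (every atom in a ring double bond is sp² and brings one electron to the p orbital; the doubly-bonded nitrogens are pyridine-type — their lone pairs lie in the ring plane, leaving one electron in the p orbital; the carbocation has an empty p orbital), so the π system is cyclic and fully conjugated.
Counting π electrons: 2 × 2 = 4 from the double-bond units + 0 from the CH(+) atom = 4.
4 is a 4n count (n = 1), so the planar conjugated ring is antiaromatic.

Antiaromatic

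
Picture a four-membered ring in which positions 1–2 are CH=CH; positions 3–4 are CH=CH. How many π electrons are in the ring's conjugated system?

The p orbitals form a continuous loop: each doubly-bonded ring atom is sp² with one p-orbital electron. The ring is fully conjugated.
Adding the contributions, 2 × 2 = 4 from the 2 double-bond units.
This is cyclobutadiene.

4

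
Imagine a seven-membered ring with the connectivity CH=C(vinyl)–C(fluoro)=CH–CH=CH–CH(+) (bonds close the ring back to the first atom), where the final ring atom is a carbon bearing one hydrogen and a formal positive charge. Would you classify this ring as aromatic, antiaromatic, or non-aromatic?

Every ring atom contributes a p orbital perpendicular to the ring (every atom in a ring double bond is sp² and brings one electron to the p orbital; the carbocation has an empty p orbital), so the π system is cyclic and fully conjugated.
π-electron count: 3 × 2 = 6 from the double-bond units + 0 from the CH(+) atom = 6.
6 = 4(1) + 2, which satisfies Hückel's 4n+2 rule.

Aromatic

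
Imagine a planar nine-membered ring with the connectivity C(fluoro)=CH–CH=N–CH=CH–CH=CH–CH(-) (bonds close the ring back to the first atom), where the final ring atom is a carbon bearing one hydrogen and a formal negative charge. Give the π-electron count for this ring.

10

The p orbitals form a continuous loop: every atom in a ring double bond is sp² and brings one electron to the p orbital; the doubly-bonded nitrogens are pyridine-type — their lone pairs lie in the ring plane, leaving one electron in the p orbital; the carbanion's lone pair occupies the p orbital. The ring is fully conjugated.
Tallying contributions gives 4 × 2 = 8 from the double-bond units + 2 from the CH(-) atom = 10.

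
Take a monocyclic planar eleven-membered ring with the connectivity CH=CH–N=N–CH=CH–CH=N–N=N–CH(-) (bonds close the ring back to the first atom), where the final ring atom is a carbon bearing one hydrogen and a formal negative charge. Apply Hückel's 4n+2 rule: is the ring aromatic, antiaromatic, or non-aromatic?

Antiaromatic

Check conjugation: the double-bond atoms are sp², each contributing one p electron; each =N– nitrogen is pyridine-type (lone pair in the sp² plane, one electron in the p orbital); the carbanion's lone pair occupies the p orbital — every position has a p orbital, so the cyclic π system is continuous.
π-electron count: 5 × 2 = 10 from the double-bond units + 2 from the CH(-) atom = 12.
With 12 = 4·3 π electrons, Hückel's rule classifies the planar ring as antiaromatic.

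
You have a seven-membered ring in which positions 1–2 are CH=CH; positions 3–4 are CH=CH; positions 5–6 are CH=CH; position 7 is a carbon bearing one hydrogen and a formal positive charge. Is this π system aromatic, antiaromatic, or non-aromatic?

Check conjugation: the double-bond atoms are sp², each contributing one p electron; the carbocation has an empty p orbital — every position has a p orbital, so the cyclic π system is continuous.
π-electron count: 3 × 2 = 6 from the double-bond units + 0 from the CH(+) atom = 6.
Since 6 = 4·1 + 2, the ring meets the 4n+2 criterion.

Aromatic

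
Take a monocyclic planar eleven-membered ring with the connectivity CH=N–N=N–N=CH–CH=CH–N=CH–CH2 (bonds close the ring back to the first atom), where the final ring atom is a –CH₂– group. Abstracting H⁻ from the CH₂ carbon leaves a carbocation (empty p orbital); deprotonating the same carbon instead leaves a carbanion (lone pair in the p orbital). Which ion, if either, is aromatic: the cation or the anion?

The cation

Once that carbon is sp², every ring atom has a p orbital and both ions are fully conjugated.
Cation: 5 × 2 + 0 = 10 π electrons → 4(2)+2, aromatic.
Anion: 5 × 2 + 2 = 12 π electrons → 4(3), antiaromatic.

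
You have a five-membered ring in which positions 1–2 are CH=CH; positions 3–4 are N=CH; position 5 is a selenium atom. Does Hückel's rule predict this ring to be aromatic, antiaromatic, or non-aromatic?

Check conjugation: each doubly-bonded ring atom is sp² with one p-orbital electron; each sp² =N– keeps its lone pair in-plane and puts one electron into the π system; the selenium donates one lone pair from its p orbital — every position has a p orbital, so the cyclic π system is continuous.
Tallying contributions gives 2 × 2 = 4 from the double-bond units + 2 from the Se atom = 6.
6 = 4(1) + 2, which satisfies Hückel's 4n+2 rule.

Aromatic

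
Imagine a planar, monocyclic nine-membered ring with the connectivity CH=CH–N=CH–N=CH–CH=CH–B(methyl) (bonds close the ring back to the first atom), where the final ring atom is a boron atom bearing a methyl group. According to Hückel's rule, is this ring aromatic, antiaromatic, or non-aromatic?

The p orbitals form a continuous loop: the double-bond atoms are sp², each contributing one p electron; the doubly-bonded nitrogens are pyridine-type — their lone pairs lie in the ring plane, leaving one electron in the p orbital; the boron has an empty p orbital. The ring is fully conjugated.
π-electron count: 4 × 2 = 8 from the double-bond units + 0 from the B(methyl) atom = 8.
8 is a 4n count (n = 2), so the planar conjugated ring is antiaromatic.

Antiaromatic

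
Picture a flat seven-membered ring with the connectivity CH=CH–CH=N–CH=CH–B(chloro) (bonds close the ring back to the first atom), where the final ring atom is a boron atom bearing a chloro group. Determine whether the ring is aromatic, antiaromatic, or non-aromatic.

Every ring atom contributes a p orbital perpendicular to the ring (each doubly-bonded ring atom is sp² with one p-orbital electron; the doubly-bonded nitrogens are pyridine-type — their lone pairs lie in the ring plane, leaving one electron in the p orbital; the boron has an empty p orbital), so the π system is cyclic and fully conjugated.
Tallying contributions gives 3 × 2 = 6 from the double-bond units + 0 from the B(chloro) atom = 6.
That gives a 4n+2 count (6, n = 1).

Aromatic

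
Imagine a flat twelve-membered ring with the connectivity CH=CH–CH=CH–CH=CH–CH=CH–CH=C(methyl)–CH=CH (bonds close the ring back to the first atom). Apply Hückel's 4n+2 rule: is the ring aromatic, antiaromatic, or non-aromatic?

The p orbitals form a continuous loop: the double-bond atoms are sp², each contributing one p electron. The ring is fully conjugated.
Tallying contributions gives 6 × 2 = 12 from the 6 double-bond units.
A 4n π count (12, n = 3) in a planar conjugated ring means antiaromatic.

Antiaromatic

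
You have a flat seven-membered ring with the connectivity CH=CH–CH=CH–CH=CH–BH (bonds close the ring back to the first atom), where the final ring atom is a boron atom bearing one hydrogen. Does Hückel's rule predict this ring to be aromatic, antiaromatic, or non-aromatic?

The p orbitals form a continuous loop: each doubly-bonded ring atom is sp² with one p-orbital electron; the boron has an empty p orbital. The ring is fully conjugated.
Tallying contributions gives 3 × 2 = 6 from the double-bond units + 0 from the BH atom = 6.
6 = 4(1) + 2, which satisfies Hückel's 4n+2 rule.

Aromatic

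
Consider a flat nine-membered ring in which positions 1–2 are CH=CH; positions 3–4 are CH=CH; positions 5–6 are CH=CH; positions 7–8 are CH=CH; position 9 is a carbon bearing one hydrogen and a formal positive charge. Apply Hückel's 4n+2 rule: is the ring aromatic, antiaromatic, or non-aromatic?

The p orbitals form a continuous loop: each doubly-bonded ring atom is sp² with one p-orbital electron; the carbocation has an empty p orbital. The ring is fully conjugated.
Adding the contributions, 4 × 2 = 8 from the double-bond units + 0 from the CH(+) atom = 8.
8 = 4(2); a planar, fully conjugated 4n system is antiaromatic.

Antiaromatic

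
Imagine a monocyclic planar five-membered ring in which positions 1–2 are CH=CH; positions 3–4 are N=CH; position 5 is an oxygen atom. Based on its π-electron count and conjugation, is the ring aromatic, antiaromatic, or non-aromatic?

Aromatic

The p orbitals form a continuous loop: every atom in a ring double bond is sp² and brings one electron to the p orbital; each =N– nitrogen is pyridine-type (lone pair in the sp² plane, one electron in the p orbital); the oxygen donates one lone pair from its p orbital. The ring is fully conjugated.
Tallying contributions gives 2 × 2 = 4 from the double-bond units + 2 from the O atom = 6.
6 = 4(1) + 2, which satisfies Hückel's 4n+2 rule.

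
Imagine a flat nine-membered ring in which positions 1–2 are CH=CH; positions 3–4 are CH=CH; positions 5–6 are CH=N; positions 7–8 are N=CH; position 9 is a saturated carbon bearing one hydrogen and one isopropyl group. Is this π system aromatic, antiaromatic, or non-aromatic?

Non-aromatic

The CH(isopropyl) position has four σ bonds — that saturated carbon is sp³ and has no p orbital in the ring π system — so the cyclic conjugation is interrupted.
Broken conjugation rules out both aromaticity and antiaromaticity.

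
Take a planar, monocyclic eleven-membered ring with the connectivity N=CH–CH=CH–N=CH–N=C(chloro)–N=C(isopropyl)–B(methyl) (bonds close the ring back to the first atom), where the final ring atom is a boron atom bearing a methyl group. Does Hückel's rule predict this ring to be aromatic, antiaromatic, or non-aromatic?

All ring atoms are sp² and supply a p orbital to the ring (each doubly-bonded ring atom is sp² with one p-orbital electron; each sp² =N– keeps its lone pair in-plane and puts one electron into the π system; the boron has an empty p orbital); the conjugation is uninterrupted.
π-electron count: 5 × 2 = 10 from the double-bond units + 0 from the B(methyl) atom = 10.
10 = 4(2) + 2, which satisfies Hückel's 4n+2 rule.

Aromatic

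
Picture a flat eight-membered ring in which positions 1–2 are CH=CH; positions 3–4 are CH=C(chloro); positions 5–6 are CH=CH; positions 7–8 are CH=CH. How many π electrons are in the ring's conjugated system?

Check conjugation: every atom in a ring double bond is sp² and brings one electron to the p orbital — every position has a p orbital, so the cyclic π system is continuous.
Counting π electrons: 4 × 2 = 8 from the 4 double-bond units.

8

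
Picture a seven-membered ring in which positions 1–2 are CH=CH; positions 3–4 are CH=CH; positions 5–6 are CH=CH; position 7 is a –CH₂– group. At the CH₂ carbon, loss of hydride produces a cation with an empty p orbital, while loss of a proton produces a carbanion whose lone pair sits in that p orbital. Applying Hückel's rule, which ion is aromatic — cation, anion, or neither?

The cation

Both ions have a continuous loop of p orbitals — each ring atom is sp².
Cation: 3 × 2 + 0 = 6 π electrons → 4(1)+2, aromatic.
Anion: 3 × 2 + 2 = 8 π electrons → 4(2), antiaromatic.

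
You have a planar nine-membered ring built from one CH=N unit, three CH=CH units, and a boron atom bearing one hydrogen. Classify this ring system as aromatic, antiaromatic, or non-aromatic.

Antiaromatic

All ring atoms are sp² and supply a p orbital to the ring (each doubly-bonded ring atom is sp² with one p-orbital electron; each =N– nitrogen is pyridine-type (lone pair in the sp² plane, one electron in the p orbital); the boron has an empty p orbital); the conjugation is uninterrupted.
Counting π electrons: 4 × 2 = 8 from the double-bond units + 0 from the BH atom = 8.
8 = 4(2); a planar, fully conjugated 4n system is antiaromatic.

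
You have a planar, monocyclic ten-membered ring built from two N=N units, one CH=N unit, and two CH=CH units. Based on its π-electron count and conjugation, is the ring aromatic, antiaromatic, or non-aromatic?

Check conjugation: each doubly-bonded ring atom is sp² with one p-orbital electron; each sp² =N– keeps its lone pair in-plane and puts one electron into the π system — every position has a p orbital, so the cyclic π system is continuous.
π-electron count: 5 × 2 = 10 from the 5 double-bond units.
That gives a 4n+2 count (10, n = 2).

Aromatic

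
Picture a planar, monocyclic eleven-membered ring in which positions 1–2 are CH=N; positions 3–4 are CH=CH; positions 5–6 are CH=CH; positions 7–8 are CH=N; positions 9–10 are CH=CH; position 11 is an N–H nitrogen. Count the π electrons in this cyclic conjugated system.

12

Every ring atom contributes a p orbital perpendicular to the ring (every atom in a ring double bond is sp² and brings one electron to the p orbital; each sp² =N– keeps its lone pair in-plane and puts one electron into the π system; the pyrrole-type nitrogen donates its lone pair from the p orbital), so the π system is cyclic and fully conjugated.
Counting π electrons: 5 × 2 = 10 from the double-bond units + 2 from the NH atom = 12.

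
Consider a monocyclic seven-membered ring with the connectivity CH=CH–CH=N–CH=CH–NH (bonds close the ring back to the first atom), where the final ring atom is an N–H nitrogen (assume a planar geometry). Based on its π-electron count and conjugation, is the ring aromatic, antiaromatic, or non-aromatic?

Every ring atom contributes a p orbital perpendicular to the ring (each doubly-bonded ring atom is sp² with one p-orbital electron; each sp² =N– keeps its lone pair in-plane and puts one electron into the π system; the pyrrole-type nitrogen donates its lone pair from the p orbital), so the π system is cyclic and fully conjugated.
Adding the contributions, 3 × 2 = 6 from the double-bond units + 2 from the NH atom = 8.
With 8 = 4·2 π electrons, Hückel's rule classifies the planar ring as antiaromatic.

Antiaromatic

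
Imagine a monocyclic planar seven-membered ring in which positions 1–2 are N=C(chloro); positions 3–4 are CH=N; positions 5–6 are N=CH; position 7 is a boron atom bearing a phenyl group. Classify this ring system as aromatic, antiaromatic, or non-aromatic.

All ring atoms are sp² and supply a p orbital to the ring (the double-bond atoms are sp², each contributing one p electron; the doubly-bonded nitrogens are pyridine-type — their lone pairs lie in the ring plane, leaving one electron in the p orbital; the boron has an empty p orbital); the conjugation is uninterrupted.
Counting π electrons: 3 × 2 = 6 from the double-bond units + 0 from the B(phenyl) atom = 6.
6 = 4(1) + 2, which satisfies Hückel's 4n+2 rule.

Aromatic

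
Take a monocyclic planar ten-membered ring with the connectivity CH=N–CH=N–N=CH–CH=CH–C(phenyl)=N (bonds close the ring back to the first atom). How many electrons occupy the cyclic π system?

The p orbitals form a continuous loop: the double-bond atoms are sp², each contributing one p electron; the doubly-bonded nitrogens are pyridine-type — their lone pairs lie in the ring plane, leaving one electron in the p orbital. The ring is fully conjugated.
π-electron count: 5 × 2 = 10 from the 5 double-bond units.

10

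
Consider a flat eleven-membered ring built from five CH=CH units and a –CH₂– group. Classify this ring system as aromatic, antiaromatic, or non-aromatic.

Non-aromatic

The CH2 position has four σ bonds — the tetrahedral CH₂ carbon is sp³ and has no p orbital in the ring π system — so the cyclic conjugation is interrupted.
Broken conjugation rules out both aromaticity and antiaromaticity.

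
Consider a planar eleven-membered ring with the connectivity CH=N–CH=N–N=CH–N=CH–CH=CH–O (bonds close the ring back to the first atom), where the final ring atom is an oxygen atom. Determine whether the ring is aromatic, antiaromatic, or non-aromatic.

Antiaromatic

All ring atoms are sp² and supply a p orbital to the ring (the double-bond atoms are sp², each contributing one p electron; the doubly-bonded nitrogens are pyridine-type — their lone pairs lie in the ring plane, leaving one electron in the p orbital; the oxygen donates one lone pair from its p orbital); the conjugation is uninterrupted.
Tallying contributions gives 5 × 2 = 10 from the double-bond units + 2 from the O atom = 12.
With 12 = 4·3 π electrons, Hückel's rule classifies the planar ring as antiaromatic.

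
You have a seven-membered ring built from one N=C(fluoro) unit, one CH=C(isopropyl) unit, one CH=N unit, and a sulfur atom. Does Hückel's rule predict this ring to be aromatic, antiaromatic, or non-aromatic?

Antiaromatic

Every ring atom contributes a p orbital perpendicular to the ring (every atom in a ring double bond is sp² and brings one electron to the p orbital; each =N– nitrogen is pyridine-type (lone pair in the sp² plane, one electron in the p orbital); the sulfur donates one lone pair from its p orbital), so the π system is cyclic and fully conjugated.
Tallying contributions gives 3 × 2 = 6 from the double-bond units + 2 from the S atom = 8.
A 4n π count (8, n = 2) in a planar conjugated ring means antiaromatic.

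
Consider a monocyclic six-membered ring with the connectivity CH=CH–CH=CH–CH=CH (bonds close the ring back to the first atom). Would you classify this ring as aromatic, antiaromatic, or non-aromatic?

Every ring atom contributes a p orbital perpendicular to the ring (the double-bond atoms are sp², each contributing one p electron), so the π system is cyclic and fully conjugated.
Adding the contributions, 3 × 2 = 6 from the 3 double-bond units.
6 = 4(1) + 2, which satisfies Hückel's 4n+2 rule.
(The species described is benzene.)

Aromatic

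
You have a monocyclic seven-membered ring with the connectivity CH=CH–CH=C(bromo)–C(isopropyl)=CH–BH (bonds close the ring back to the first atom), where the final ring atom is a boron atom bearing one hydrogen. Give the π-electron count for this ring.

6

Check conjugation: each doubly-bonded ring atom is sp² with one p-orbital electron; the boron has an empty p orbital — every position has a p orbital, so the cyclic π system is continuous.
π-electron count: 3 × 2 = 6 from the double-bond units + 0 from the BH atom = 6.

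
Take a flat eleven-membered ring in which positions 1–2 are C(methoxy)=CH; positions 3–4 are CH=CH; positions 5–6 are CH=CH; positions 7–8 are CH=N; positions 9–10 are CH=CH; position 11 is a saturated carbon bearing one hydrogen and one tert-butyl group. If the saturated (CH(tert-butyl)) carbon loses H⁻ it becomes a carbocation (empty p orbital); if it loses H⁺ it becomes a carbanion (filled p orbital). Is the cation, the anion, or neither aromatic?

Once that carbon is sp², every ring atom has a p orbital and both ions are fully conjugated.
Cation: 5 × 2 + 0 = 10 π electrons → 4(2)+2, aromatic.
Anion: 5 × 2 + 2 = 12 π electrons → 4(3), antiaromatic.

The cation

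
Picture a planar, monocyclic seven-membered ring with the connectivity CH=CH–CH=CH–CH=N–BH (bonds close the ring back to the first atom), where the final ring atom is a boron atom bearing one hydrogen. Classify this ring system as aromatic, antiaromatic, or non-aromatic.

Check conjugation: every atom in a ring double bond is sp² and brings one electron to the p orbital; the doubly-bonded nitrogens are pyridine-type — their lone pairs lie in the ring plane, leaving one electron in the p orbital; the boron has an empty p orbital — every position has a p orbital, so the cyclic π system is continuous.
Counting π electrons: 3 × 2 = 6 from the double-bond units + 0 from the BH atom = 6.
6 = 4(1) + 2, which satisfies Hückel's 4n+2 rule.

Aromatic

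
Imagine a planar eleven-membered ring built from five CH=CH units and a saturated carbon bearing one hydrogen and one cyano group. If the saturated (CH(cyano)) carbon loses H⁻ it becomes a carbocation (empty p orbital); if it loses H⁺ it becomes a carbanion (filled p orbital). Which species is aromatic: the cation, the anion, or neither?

The cation

In either ion the ring is fully conjugated: every atom, including the new sp² carbon, supplies a p orbital.
Cation: 5 × 2 + 0 = 10 π electrons → 4(2)+2, aromatic.
Anion: 5 × 2 + 2 = 12 π electrons → 4(3), antiaromatic.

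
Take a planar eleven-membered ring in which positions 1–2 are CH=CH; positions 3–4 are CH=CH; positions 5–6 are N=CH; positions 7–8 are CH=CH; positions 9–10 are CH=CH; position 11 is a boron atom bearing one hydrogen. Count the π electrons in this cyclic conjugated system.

10

All ring atoms are sp² and supply a p orbital to the ring (the double-bond atoms are sp², each contributing one p electron; each sp² =N– keeps its lone pair in-plane and puts one electron into the π system; the boron has an empty p orbital); the conjugation is uninterrupted.
π-electron count: 5 × 2 = 10 from the double-bond units + 0 from the BH atom = 10.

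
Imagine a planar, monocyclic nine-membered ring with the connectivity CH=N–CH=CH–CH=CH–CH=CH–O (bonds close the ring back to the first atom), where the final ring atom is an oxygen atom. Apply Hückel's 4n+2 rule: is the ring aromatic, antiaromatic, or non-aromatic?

Aromatic

All ring atoms are sp² and supply a p orbital to the ring (every atom in a ring double bond is sp² and brings one electron to the p orbital; the doubly-bonded nitrogens are pyridine-type — their lone pairs lie in the ring plane, leaving one electron in the p orbital; the oxygen donates one lone pair from its p orbital); the conjugation is uninterrupted.
Tallying contributions gives 4 × 2 = 8 from the double-bond units + 2 from the O atom = 10.
10 = 4(2) + 2, which satisfies Hückel's 4n+2 rule.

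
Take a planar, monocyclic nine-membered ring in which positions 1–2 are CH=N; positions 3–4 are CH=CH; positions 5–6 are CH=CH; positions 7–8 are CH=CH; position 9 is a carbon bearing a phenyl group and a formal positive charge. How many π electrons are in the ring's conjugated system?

Check conjugation: every atom in a ring double bond is sp² and brings one electron to the p orbital; each =N– nitrogen is pyridine-type (lone pair in the sp² plane, one electron in the p orbital); the carbocation has an empty p orbital — every position has a p orbital, so the cyclic π system is continuous.
Counting π electrons: 4 × 2 = 8 from the double-bond units + 0 from the C(phenyl)(+) atom = 8.

8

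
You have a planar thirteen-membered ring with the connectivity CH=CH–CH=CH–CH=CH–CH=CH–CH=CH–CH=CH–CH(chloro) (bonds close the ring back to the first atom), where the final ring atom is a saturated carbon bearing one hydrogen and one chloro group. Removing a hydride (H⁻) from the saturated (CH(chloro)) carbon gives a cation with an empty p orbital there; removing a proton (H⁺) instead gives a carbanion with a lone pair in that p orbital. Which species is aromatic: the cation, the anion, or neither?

In both ions every ring atom is sp² and contributes a p orbital, so both rings are fully conjugated.
Cation: 6 × 2 + 0 = 12 π electrons → 4(3), antiaromatic.
Anion: 6 × 2 + 2 = 14 π electrons → 4(3)+2, aromatic.

The anion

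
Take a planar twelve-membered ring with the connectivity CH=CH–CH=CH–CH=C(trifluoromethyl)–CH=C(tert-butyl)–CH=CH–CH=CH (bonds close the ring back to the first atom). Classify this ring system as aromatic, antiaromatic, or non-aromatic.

Antiaromatic

The p orbitals form a continuous loop: every atom in a ring double bond is sp² and brings one electron to the p orbital. The ring is fully conjugated.
Adding the contributions, 6 × 2 = 12 from the 6 double-bond units.
12 is a 4n count (n = 3), so the planar conjugated ring is antiaromatic.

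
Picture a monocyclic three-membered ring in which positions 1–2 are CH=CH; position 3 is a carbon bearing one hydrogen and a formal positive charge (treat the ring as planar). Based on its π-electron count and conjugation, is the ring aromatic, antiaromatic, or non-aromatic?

Aromatic

The p orbitals form a continuous loop: every atom in a ring double bond is sp² and brings one electron to the p orbital; the carbocation has an empty p orbital. The ring is fully conjugated.
Adding the contributions, 1 × 2 = 2 from the double-bond unit + 0 from the CH(+) atom = 2.
With 2 π electrons (n = 0), the Hückel 4n+2 condition holds.
(This ring is the cyclopropenyl cation.)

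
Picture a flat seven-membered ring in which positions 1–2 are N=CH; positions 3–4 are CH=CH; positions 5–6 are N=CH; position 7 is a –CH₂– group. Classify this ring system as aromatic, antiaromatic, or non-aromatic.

Because the tetrahedral CH₂ carbon is sp³ and has no p orbital in the ring π system at the CH2 position, the π system cannot extend all the way around the ring.
Broken conjugation rules out both aromaticity and antiaromaticity.

Non-aromatic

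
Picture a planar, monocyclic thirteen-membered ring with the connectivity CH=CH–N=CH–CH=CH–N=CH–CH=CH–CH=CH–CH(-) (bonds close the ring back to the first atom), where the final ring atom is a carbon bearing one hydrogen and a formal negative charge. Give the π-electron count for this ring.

Check conjugation: the double-bond atoms are sp², each contributing one p electron; each sp² =N– keeps its lone pair in-plane and puts one electron into the π system; the carbanion's lone pair occupies the p orbital — every position has a p orbital, so the cyclic π system is continuous.
π-electron count: 6 × 2 = 12 from the double-bond units + 2 from the CH(-) atom = 14.

14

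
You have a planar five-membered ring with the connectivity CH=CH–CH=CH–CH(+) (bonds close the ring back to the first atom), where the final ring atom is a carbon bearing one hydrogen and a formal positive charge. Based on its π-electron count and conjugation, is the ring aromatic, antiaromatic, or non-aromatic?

Antiaromatic

Every ring atom contributes a p orbital perpendicular to the ring (the double-bond atoms are sp², each contributing one p electron; the carbocation has an empty p orbital), so the π system is cyclic and fully conjugated.
Tallying contributions gives 2 × 2 = 4 from the double-bond units + 0 from the CH(+) atom = 4.
4 = 4(1); a planar, fully conjugated 4n system is antiaromatic.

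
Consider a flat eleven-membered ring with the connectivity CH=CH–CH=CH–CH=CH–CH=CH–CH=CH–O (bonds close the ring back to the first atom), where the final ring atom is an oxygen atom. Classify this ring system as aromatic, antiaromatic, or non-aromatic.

Check conjugation: each doubly-bonded ring atom is sp² with one p-orbital electron; the oxygen donates one lone pair from its p orbital — every position has a p orbital, so the cyclic π system is continuous.
Tallying contributions gives 5 × 2 = 10 from the double-bond units + 2 from the O atom = 12.
With 12 = 4·3 π electrons, Hückel's rule classifies the planar ring as antiaromatic.

Antiaromatic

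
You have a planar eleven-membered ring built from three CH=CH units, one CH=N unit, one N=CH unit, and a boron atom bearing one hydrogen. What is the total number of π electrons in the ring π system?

Check conjugation: each doubly-bonded ring atom is sp² with one p-orbital electron; each =N– nitrogen is pyridine-type (lone pair in the sp² plane, one electron in the p orbital); the boron has an empty p orbital — every position has a p orbital, so the cyclic π system is continuous.
Adding the contributions, 5 × 2 = 10 from the double-bond units + 0 from the BH atom = 10.

10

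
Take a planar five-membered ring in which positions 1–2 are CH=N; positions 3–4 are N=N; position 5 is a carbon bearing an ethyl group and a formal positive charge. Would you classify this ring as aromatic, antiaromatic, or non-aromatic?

Every ring atom contributes a p orbital perpendicular to the ring (every atom in a ring double bond is sp² and brings one electron to the p orbital; each sp² =N– keeps its lone pair in-plane and puts one electron into the π system; the carbocation has an empty p orbital), so the π system is cyclic and fully conjugated.
Adding the contributions, 2 × 2 = 4 from the double-bond units + 0 from the C(ethyl)(+) atom = 4.
With 4 = 4·1 π electrons, Hückel's rule classifies the planar ring as antiaromatic.

Antiaromatic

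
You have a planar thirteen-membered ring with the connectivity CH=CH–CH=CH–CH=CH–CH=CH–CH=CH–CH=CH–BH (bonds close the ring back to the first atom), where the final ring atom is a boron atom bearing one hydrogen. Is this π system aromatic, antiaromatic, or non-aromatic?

Antiaromatic

Every ring atom contributes a p orbital perpendicular to the ring (each doubly-bonded ring atom is sp² with one p-orbital electron; the boron has an empty p orbital), so the π system is cyclic and fully conjugated.
π-electron count: 6 × 2 = 12 from the double-bond units + 0 from the BH atom = 12.
12 = 4(3); a planar, fully conjugated 4n system is antiaromatic.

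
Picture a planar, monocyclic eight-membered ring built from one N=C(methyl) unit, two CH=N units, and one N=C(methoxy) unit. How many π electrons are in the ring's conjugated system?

Every ring atom contributes a p orbital perpendicular to the ring (every atom in a ring double bond is sp² and brings one electron to the p orbital; each =N– nitrogen is pyridine-type (lone pair in the sp² plane, one electron in the p orbital)), so the π system is cyclic and fully conjugated.
Counting π electrons: 4 × 2 = 8 from the 4 double-bond units.

8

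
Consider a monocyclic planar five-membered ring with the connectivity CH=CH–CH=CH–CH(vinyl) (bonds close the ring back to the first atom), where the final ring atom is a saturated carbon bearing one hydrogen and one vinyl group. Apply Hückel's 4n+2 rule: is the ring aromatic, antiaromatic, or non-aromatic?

Non-aromatic

The CH(vinyl) position has four σ bonds — that saturated carbon is sp³ and has no p orbital in the ring π system — so the cyclic conjugation is interrupted.
A ring that is not fully conjugated cannot be aromatic or antiaromatic regardless of its π-electron count.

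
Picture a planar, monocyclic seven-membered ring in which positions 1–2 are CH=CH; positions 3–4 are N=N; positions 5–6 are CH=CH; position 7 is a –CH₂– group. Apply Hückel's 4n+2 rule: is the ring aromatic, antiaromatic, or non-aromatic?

Because the tetrahedral CH₂ carbon is sp³ and has no p orbital in the ring π system at the CH2 position, the π system cannot extend all the way around the ring.
Broken conjugation rules out both aromaticity and antiaromaticity.

Non-aromatic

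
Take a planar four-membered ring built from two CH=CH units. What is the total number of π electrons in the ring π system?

Check conjugation: the double-bond atoms are sp², each contributing one p electron — every position has a p orbital, so the cyclic π system is continuous.
π-electron count: 2 × 2 = 4 from the 2 double-bond units.
(The species described is cyclobutadiene.)

4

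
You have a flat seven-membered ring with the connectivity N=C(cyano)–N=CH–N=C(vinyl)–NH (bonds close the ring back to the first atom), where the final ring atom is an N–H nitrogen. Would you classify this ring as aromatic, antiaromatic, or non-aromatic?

Check conjugation: every atom in a ring double bond is sp² and brings one electron to the p orbital; each sp² =N– keeps its lone pair in-plane and puts one electron into the π system; the pyrrole-type nitrogen donates its lone pair from the p orbital — every position has a p orbital, so the cyclic π system is continuous.
Tallying contributions gives 3 × 2 = 6 from the double-bond units + 2 from the NH atom = 8.
8 = 4(2); a planar, fully conjugated 4n system is antiaromatic.

Antiaromatic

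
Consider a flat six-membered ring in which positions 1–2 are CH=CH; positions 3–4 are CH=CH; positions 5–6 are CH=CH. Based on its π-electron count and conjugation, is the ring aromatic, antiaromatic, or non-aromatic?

The p orbitals form a continuous loop: the double-bond atoms are sp², each contributing one p electron. The ring is fully conjugated.
π-electron count: 3 × 2 = 6 from the 3 double-bond units.
That gives a 4n+2 count (6, n = 1).
(The species described is benzene.)

Aromatic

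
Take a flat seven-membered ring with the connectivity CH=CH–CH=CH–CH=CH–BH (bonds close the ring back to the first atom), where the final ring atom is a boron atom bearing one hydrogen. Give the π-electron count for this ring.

6

Check conjugation: every atom in a ring double bond is sp² and brings one electron to the p orbital; the boron has an empty p orbital — every position has a p orbital, so the cyclic π system is continuous.
Adding the contributions, 3 × 2 = 6 from the double-bond units + 0 from the BH atom = 6.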